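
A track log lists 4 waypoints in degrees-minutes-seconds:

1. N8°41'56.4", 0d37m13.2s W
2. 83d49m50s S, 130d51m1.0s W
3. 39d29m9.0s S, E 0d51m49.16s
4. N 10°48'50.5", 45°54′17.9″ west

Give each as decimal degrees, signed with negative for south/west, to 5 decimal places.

Point 1:
  φ: 8 + 41/60 + 56.4/3600 = 8.699000
  N ⇒ keep positive
  Longitude: 37′ + 13.2″ = 37.22000′; 0 + 37.22000/60 = 0.620333
  W ⇒ negate
Point 2:
  φ: 83° + 49/60 + 50/3600 = 83 + 0.816667 + 0.013889 = 83.830556
  hemisphere S, so the sign is −
  λ: 130° + 51/60 + 1/3600 = 130 + 0.850000 + 0.000278 = 130.850278
  hemisphere W, so the sign is −
Point 3:
  φ: 39° + 29/60 + 9/3600 = 39 + 0.483333 + 0.002500 = 39.485833
  S → negative
  Lon: 0° + 51/60 + 49.16/3600 = 0 + 0.850000 + 0.013656 = 0.863656
  E → positive
Point 4:
  Lat: 10° + 48/60 + 50.5/3600 = 10 + 0.800000 + 0.014028 = 10.814028
  N ⇒ keep positive
  Longitude: 54′ + 17.9″ = 54.29833′; 45 + 54.29833/60 = 45.904972
  W ⇒ negate

1. 8.69900, -0.62033
2. -83.83056, -130.85028
3. -39.48583, 0.86366
4. 10.81403, -45.90497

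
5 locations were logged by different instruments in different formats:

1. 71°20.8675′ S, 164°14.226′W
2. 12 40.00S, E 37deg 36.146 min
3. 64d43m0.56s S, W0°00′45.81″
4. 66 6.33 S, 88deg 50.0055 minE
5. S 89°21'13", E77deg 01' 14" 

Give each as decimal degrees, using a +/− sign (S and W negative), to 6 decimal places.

Point 1:
  Lat: 20.8675′ = 0.347792°; total 71.3477917
  S → negative
  Longitude: 164 + 14.226/60 = 164.2371000
  W ⇒ negate
Point 2:
  Lat: 40′ = 0.666667°; total 12.6666667
  hemisphere S, so the sign is −
  Lon: 36.146′ = 0.602433°; total 37.6024333
  E ⇒ keep positive
Point 3:
  Latitude: 64° + 43/60 + 0.56/3600 = 64 + 0.716667 + 0.000156 = 64.7168222
  S → negative
  Longitude: 0 + 0/60 + 45.81/3600 = 0.0127250
  W ⇒ negate
Point 4:
  Latitude: 66 + 6.33/60 = 66.1055000
  S ⇒ negate
  λ: 50.0055′ = 0.833425°; total 88.8334250
  E ⇒ keep positive
Point 5:
  φ: 89° + 21/60 + 13/3600 = 89 + 0.350000 + 0.003611 = 89.3536111
  S → negative
  Lon: 77 + 1/60 + 14/3600 = 77.0205556
  E ⇒ keep positive

1. -71.347792, -164.237100
2. -12.666667, 37.602433
3. -64.716822, -0.012725
4. -66.105500, 88.833425
5. -89.353611, 77.020556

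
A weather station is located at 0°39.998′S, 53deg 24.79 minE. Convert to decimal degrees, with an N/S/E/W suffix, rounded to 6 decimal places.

0.666633° S, 53.413167° E

Lat: 0 + 39.998/60 = 0.6666333
Lon: 24.79′ = 0.413167°; total 53.4131667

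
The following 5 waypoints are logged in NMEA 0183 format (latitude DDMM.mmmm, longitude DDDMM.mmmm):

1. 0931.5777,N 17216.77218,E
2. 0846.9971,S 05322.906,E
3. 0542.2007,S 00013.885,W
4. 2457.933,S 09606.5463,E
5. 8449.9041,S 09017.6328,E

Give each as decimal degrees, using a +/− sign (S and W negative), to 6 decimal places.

Point 1:
  Lat: split at 2 digits → 09° and 31.5777′; 9 + 31.5777/60 = 9.5262950
  N → positive
  Longitude: degrees = first 3 digits = 172, minutes = 16.77218; 172 + 16.77218/60 = 172.2795363
  E ⇒ keep positive
Point 2:
  Latitude: split at 2 digits → 08° and 46.9971′; 8 + 46.9971/60 = 8.7832850
  hemisphere S, so the sign is −
  Lon: split at 3 digits → 053° and 22.906′; 53 + 22.906/60 = 53.3817667
  E → positive
Point 3:
  Lat: split at 2 digits → 05° and 42.2007′; 5 + 42.2007/60 = 5.7033450
  hemisphere S, so the sign is −
  Lon: split at 3 digits → 000° and 13.885′; 0 + 13.885/60 = 0.2314167
  W → negative
Point 4:
  Latitude: degrees = first 2 digits = 24, minutes = 57.933; 24 + 57.933/60 = 24.9655500
  hemisphere S, so the sign is −
  Longitude: degrees = first 3 digits = 96, minutes = 6.5463; 96 + 6.5463/60 = 96.1091050
  E → positive
Point 5:
  Latitude: degrees = first 2 digits = 84, minutes = 49.9041; 84 + 49.9041/60 = 84.8317350
  S ⇒ negate
  Lon: split at 3 digits → 090° and 17.6328′; 90 + 17.6328/60 = 90.2938800
  E → positive

1. 9.526295, 172.279536
2. -8.783285, 53.381767
3. -5.703345, -0.231417
4. -24.965550, 96.109105
5. -84.831735, 90.293880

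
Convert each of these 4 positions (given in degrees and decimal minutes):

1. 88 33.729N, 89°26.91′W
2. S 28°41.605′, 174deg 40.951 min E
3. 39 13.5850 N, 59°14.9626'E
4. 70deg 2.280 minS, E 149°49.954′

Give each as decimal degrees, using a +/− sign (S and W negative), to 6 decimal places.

1. 88.562150, -89.448500
2. -28.693417, 174.682517
3. 39.226417, 59.249377
4. -70.038000, 149.832567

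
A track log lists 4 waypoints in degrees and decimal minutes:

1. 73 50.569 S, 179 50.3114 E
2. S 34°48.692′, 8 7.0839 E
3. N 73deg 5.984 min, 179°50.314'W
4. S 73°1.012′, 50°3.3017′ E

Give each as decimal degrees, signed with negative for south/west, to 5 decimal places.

Point 1:
  Latitude: 73 + 50.569/60 = 73.842817
  hemisphere S, so the sign is −
  Longitude: 179 + 50.3114/60 = 179.838523
  E → positive
Point 2:
  φ: 34 + 48.692/60 = 34.811533
  S ⇒ negate
  λ: 8 + 7.0839/60 = 8.118065
  E ⇒ keep positive
Point 3:
  Lat: 73 + 5.984/60 = 73.099733
  N ⇒ keep positive
  Longitude: 179 + 50.314/60 = 179.838567
  hemisphere W, so the sign is −
Point 4:
  φ: 73 + 1.012/60 = 73.016867
  S ⇒ negate
  Longitude: 3.3017′ = 0.055028°; total 50.055028
  E ⇒ keep positive

1. -73.84282, 179.83852
2. -34.81153, 8.11807
3. 73.09973, -179.83857
4. -73.01687, 50.05503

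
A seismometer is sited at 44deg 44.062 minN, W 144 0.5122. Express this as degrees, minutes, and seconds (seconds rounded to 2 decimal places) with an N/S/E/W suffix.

44°44′3.72″ N, 144°00′30.73″ W

Lat: fractional minutes 0.06200 × 60 = 3.7200″
Longitude: 0.51220′ → 0′ and 0.51220 × 60 = 30.7320″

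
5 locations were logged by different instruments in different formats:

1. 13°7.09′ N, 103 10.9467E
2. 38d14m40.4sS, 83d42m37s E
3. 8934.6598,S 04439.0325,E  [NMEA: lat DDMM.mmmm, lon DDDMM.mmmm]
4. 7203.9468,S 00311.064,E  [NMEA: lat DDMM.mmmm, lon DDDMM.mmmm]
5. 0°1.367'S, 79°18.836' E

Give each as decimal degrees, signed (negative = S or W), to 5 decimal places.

Point 1:
  Latitude: 13 + 7.09/60 = 13.118167
  N ⇒ keep positive
  λ: 10.9467′ = 0.182445°; total 103.182445
  E ⇒ keep positive
Point 2:
  Lat: 14′ + 40.4″ = 14.67333′; 38 + 14.67333/60 = 38.244556
  S → negative
  Lon: 83° + 42/60 + 37/3600 = 83 + 0.700000 + 0.010278 = 83.710278
  E ⇒ keep positive
Point 3:
  Latitude: degrees = first 2 digits = 89, minutes = 34.6598; 89 + 34.6598/60 = 89.577663
  S ⇒ negate
  λ: split at 3 digits → 044° and 39.0325′; 44 + 39.0325/60 = 44.650542
  E → positive
Point 4:
  φ: split at 2 digits → 72° and 3.9468′; 72 + 3.9468/60 = 72.065780
  S ⇒ negate
  Lon: split at 3 digits → 003° and 11.064′; 3 + 11.064/60 = 3.184400
  E → positive
Point 5:
  φ: 1.367′ = 0.022783°; total 0.022783
  hemisphere S, so the sign is −
  λ: 79 + 18.836/60 = 79.313933
  E ⇒ keep positive

1. 13.11817, 103.18245
2. -38.24456, 83.71028
3. -89.57766, 44.65054
4. -72.06578, 3.18440
5. -0.02278, 79.31393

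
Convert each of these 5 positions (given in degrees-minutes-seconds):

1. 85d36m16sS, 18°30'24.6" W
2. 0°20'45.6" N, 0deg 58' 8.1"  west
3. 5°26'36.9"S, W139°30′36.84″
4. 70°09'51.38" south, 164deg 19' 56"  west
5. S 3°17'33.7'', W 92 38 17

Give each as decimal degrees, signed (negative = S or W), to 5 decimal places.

Point 1:
  Latitude: 85 + 36/60 + 16/3600 = 85.604444
  hemisphere S, so the sign is −
  Longitude: 30′ + 24.6″ = 30.41000′; 18 + 30.41000/60 = 18.506833
  W → negative
Point 2:
  Latitude: 0° + 20/60 + 45.6/3600 = 0 + 0.333333 + 0.012667 = 0.346000
  N → positive
  Longitude: 58′ + 8.1″ = 58.13500′; 0 + 58.13500/60 = 0.968917
  hemisphere W, so the sign is −
Point 3:
  φ: 5 + 26/60 + 36.9/3600 = 5.443583
  S ⇒ negate
  λ: 139° + 30/60 + 36.84/3600 = 139 + 0.500000 + 0.010233 = 139.510233
  hemisphere W, so the sign is −
Point 4:
  Lat: 70 + 9/60 + 51.38/3600 = 70.164272
  S → negative
  Longitude: 164 + 19/60 + 56/3600 = 164.332222
  W ⇒ negate
Point 5:
  φ: 17′ + 33.7″ = 17.56167′; 3 + 17.56167/60 = 3.292694
  hemisphere S, so the sign is −
  Lon: 92 + 38/60 + 17/3600 = 92.638056
  W → negative

1. -85.60444, -18.50683
2. 0.34600, -0.96892
3. -5.44358, -139.51023
4. -70.16427, -164.33222
5. -3.29269, -92.63806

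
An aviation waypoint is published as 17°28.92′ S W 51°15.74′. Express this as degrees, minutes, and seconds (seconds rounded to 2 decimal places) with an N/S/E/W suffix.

Lat: fractional minutes 0.92000 × 60 = 55.2000″
λ: fractional minutes 0.74000 × 60 = 44.4000″

17°28′55.20″ S, 51°15′44.40″ W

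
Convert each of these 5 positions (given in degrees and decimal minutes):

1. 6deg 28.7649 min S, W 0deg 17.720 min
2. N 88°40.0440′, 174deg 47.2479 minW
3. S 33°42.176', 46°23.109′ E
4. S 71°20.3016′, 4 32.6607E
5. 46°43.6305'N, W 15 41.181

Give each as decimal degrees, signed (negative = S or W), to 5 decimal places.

Point 1:
  φ: 28.7649′ = 0.479415°; total 6.479415
  S ⇒ negate
  Longitude: 17.72′ = 0.295333°; total 0.295333
  W ⇒ negate
Point 2:
  Lat: 88 + 40.044/60 = 88.667400
  N ⇒ keep positive
  Longitude: 47.2479′ = 0.787465°; total 174.787465
  W ⇒ negate
Point 3:
  φ: 33 + 42.176/60 = 33.702933
  S → negative
  Longitude: 46 + 23.109/60 = 46.385150
  E ⇒ keep positive
Point 4:
  Latitude: 71 + 20.3016/60 = 71.338360
  S ⇒ negate
  λ: 4 + 32.6607/60 = 4.544345
  E ⇒ keep positive
Point 5:
  φ: 46 + 43.6305/60 = 46.727175
  N ⇒ keep positive
  Longitude: 15 + 41.181/60 = 15.686350
  W → negative

1. -6.47942, -0.29533
2. 88.66740, -174.78747
3. -33.70293, 46.38515
4. -71.33836, 4.54435
5. 46.72718, -15.68635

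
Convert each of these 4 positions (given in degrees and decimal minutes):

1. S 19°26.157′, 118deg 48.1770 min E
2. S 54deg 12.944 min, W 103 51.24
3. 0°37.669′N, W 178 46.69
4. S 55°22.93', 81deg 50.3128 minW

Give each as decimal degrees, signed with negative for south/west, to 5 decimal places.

1. -19.43595, 118.80295
2. -54.21573, -103.85400
3. 0.62782, -178.77817
4. -55.38217, -81.83855

Point 1:
  φ: 26.157′ = 0.435950°; total 19.435950
  hemisphere S, so the sign is −
  λ: 118 + 48.177/60 = 118.802950
  E ⇒ keep positive
Point 2:
  φ: 12.944′ = 0.215733°; total 54.215733
  S → negative
  Longitude: 103 + 51.24/60 = 103.854000
  hemisphere W, so the sign is −
Point 3:
  φ: 0 + 37.669/60 = 0.627817
  N ⇒ keep positive
  λ: 46.69′ = 0.778167°; total 178.778167
  W ⇒ negate
Point 4:
  φ: 55 + 22.93/60 = 55.382167
  hemisphere S, so the sign is −
  Longitude: 81 + 50.3128/60 = 81.838547
  W → negative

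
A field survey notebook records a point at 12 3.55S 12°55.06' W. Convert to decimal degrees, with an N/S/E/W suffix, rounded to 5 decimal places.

12.05917° S, 12.91767° W

φ: 12 + 3.55/60 = 12.059167
Lon: 55.06′ = 0.917667°; total 12.917667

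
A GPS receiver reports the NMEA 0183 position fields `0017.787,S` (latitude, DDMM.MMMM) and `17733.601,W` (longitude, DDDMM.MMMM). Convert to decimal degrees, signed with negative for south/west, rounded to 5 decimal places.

φ: degrees = first 2 digits = 0, minutes = 17.787; 0 + 17.787/60 = 0.296450
S → negative
λ: degrees = first 3 digits = 177, minutes = 33.601; 177 + 33.601/60 = 177.560017
hemisphere W, so the sign is −

-0.29645, -177.56002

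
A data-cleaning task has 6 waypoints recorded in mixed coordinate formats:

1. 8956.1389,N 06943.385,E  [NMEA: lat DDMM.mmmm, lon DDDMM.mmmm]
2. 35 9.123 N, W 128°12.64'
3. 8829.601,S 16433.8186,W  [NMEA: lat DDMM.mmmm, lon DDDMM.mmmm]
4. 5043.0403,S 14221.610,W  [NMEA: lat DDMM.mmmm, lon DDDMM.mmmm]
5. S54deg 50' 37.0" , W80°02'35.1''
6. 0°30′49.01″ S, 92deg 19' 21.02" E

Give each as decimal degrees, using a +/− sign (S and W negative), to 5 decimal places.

Point 1:
  φ: split at 2 digits → 89° and 56.1389′; 89 + 56.1389/60 = 89.935648
  N ⇒ keep positive
  Longitude: split at 3 digits → 069° and 43.385′; 69 + 43.385/60 = 69.723083
  E ⇒ keep positive
Point 2:
  φ: 35 + 9.123/60 = 35.152050
  N ⇒ keep positive
  Longitude: 12.64′ = 0.210667°; total 128.210667
  W → negative
Point 3:
  Latitude: degrees = first 2 digits = 88, minutes = 29.601; 88 + 29.601/60 = 88.493350
  hemisphere S, so the sign is −
  λ: degrees = first 3 digits = 164, minutes = 33.8186; 164 + 33.8186/60 = 164.563643
  W → negative
Point 4:
  φ: degrees = first 2 digits = 50, minutes = 43.0403; 50 + 43.0403/60 = 50.717338
  S ⇒ negate
  Lon: degrees = first 3 digits = 142, minutes = 21.61; 142 + 21.61/60 = 142.360167
  hemisphere W, so the sign is −
Point 5:
  Latitude: 54° + 50/60 + 37/3600 = 54 + 0.833333 + 0.010278 = 54.843611
  S → negative
  Longitude: 2′ + 35.1″ = 2.58500′; 80 + 2.58500/60 = 80.043083
  W ⇒ negate
Point 6:
  Latitude: 0° + 30/60 + 49.01/3600 = 0 + 0.500000 + 0.013614 = 0.513614
  S ⇒ negate
  Longitude: 92 + 19/60 + 21.02/3600 = 92.322506
  E → positive

1. 89.93565, 69.72308
2. 35.15205, -128.21067
3. -88.49335, -164.56364
4. -50.71734, -142.36017
5. -54.84361, -80.04308
6. -0.51361, 92.32251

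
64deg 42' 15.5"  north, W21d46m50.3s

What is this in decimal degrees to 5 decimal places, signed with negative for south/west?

64.70431, -21.78064

φ: 64° + 42/60 + 15.5/3600 = 64 + 0.700000 + 0.004306 = 64.704306
N ⇒ keep positive
Longitude: 21° + 46/60 + 50.3/3600 = 21 + 0.766667 + 0.013972 = 21.780639
hemisphere W, so the sign is −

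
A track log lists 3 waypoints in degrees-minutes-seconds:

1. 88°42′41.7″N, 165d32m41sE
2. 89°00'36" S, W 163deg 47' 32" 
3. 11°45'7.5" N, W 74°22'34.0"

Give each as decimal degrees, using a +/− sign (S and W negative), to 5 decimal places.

Point 1:
  Latitude: 88° + 42/60 + 41.7/3600 = 88 + 0.700000 + 0.011583 = 88.711583
  N → positive
  Longitude: 165° + 32/60 + 41/3600 = 165 + 0.533333 + 0.011389 = 165.544722
  E → positive
Point 2:
  Lat: 0′ + 36″ = 0.60000′; 89 + 0.60000/60 = 89.010000
  S → negative
  Longitude: 163 + 47/60 + 32/3600 = 163.792222
  W ⇒ negate
Point 3:
  Latitude: 11 + 45/60 + 7.5/3600 = 11.752083
  N ⇒ keep positive
  Lon: 74° + 22/60 + 34/3600 = 74 + 0.366667 + 0.009444 = 74.376111
  W → negative

1. 88.71158, 165.54472
2. -89.01000, -163.79222
3. 11.75208, -74.37611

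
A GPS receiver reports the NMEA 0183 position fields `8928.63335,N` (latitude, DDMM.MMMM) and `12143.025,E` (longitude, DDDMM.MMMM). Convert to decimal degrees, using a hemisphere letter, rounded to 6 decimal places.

Latitude: degrees = first 2 digits = 89, minutes = 28.63335; 89 + 28.63335/60 = 89.4772225
Longitude: split at 3 digits → 121° and 43.025′; 121 + 43.025/60 = 121.7170833

89.477223° N, 121.717083° E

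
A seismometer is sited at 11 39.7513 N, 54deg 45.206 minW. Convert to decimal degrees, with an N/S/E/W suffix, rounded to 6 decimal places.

Lat: 11 + 39.7513/60 = 11.6625217
Longitude: 54 + 45.206/60 = 54.7534333

11.662522° N, 54.753433° W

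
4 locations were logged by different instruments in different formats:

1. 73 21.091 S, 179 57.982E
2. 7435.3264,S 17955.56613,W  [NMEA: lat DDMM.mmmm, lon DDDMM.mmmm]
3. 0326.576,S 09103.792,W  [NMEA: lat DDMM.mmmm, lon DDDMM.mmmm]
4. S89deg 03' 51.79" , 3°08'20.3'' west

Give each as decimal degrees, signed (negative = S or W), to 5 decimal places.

Point 1:
  Latitude: 21.091′ = 0.351517°; total 73.351517
  S → negative
  Longitude: 179 + 57.982/60 = 179.966367
  E ⇒ keep positive
Point 2:
  Lat: split at 2 digits → 74° and 35.3264′; 74 + 35.3264/60 = 74.588773
  S → negative
  Lon: split at 3 digits → 179° and 55.56613′; 179 + 55.56613/60 = 179.926102
  hemisphere W, so the sign is −
Point 3:
  Lat: degrees = first 2 digits = 3, minutes = 26.576; 3 + 26.576/60 = 3.442933
  hemisphere S, so the sign is −
  λ: split at 3 digits → 091° and 3.792′; 91 + 3.792/60 = 91.063200
  W → negative
Point 4:
  φ: 89° + 3/60 + 51.79/3600 = 89 + 0.050000 + 0.014386 = 89.064386
  S → negative
  λ: 3 + 8/60 + 20.3/3600 = 3.138972
  hemisphere W, so the sign is −

1. -73.35152, 179.96637
2. -74.58877, -179.92610
3. -3.44293, -91.06320
4. -89.06439, -3.13897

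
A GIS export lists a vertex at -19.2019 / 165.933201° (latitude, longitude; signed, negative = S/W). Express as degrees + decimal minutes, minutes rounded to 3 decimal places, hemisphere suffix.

19° 12.114′ S, 165° 55.992′ E

Latitude is negative → S; |value| = 19.201900
Lat: 19° + 0.201900 × 60 = 19° 12.11400′
Lon: minutes = (165.933201 − 165) × 60 = 55.99206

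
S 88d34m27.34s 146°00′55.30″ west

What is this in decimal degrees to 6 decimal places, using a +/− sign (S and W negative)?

φ: 34′ + 27.34″ = 34.45567′; 88 + 34.45567/60 = 88.5742611
hemisphere S, so the sign is −
Longitude: 0′ + 55.3″ = 0.92167′; 146 + 0.92167/60 = 146.0153611
W ⇒ negate

-88.574261, -146.015361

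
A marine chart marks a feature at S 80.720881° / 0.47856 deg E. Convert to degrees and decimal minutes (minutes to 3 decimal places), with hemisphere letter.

Lat: minutes = (80.720881 − 80) × 60 = 43.25286
λ: fractional part 0.478560 → 28.71360 minutes

80° 43.253′ S, 0° 28.714′ E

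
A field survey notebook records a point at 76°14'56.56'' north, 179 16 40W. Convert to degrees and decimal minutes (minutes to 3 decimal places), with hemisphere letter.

76° 14.943′ N, 179° 16.667′ W

Lat: 14 + 56.56/60 = 14.94267′
Longitude: seconds/60 = 0.66667; minutes = 16 + 0.66667 = 16.66667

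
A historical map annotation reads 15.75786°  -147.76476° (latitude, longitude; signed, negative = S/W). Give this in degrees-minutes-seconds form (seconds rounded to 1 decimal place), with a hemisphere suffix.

15°45′28.3″ N, 147°45′53.1″ W

Lat: 0.757860 × 60 = 45.47160′ → 45′, remainder × 60 = 28.296″
Longitude is negative → W; |value| = 147.764760
Lon: whole degrees 147; 45.88560′ → 45′ and 53.136″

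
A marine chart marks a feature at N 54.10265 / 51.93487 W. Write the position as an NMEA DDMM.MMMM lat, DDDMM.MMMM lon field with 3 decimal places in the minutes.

5406.159,N / 05156.092,W

φ: fractional part 0.102650 → 6.15900 minutes
Longitude: minutes = (51.934870 − 51) × 60 = 56.09220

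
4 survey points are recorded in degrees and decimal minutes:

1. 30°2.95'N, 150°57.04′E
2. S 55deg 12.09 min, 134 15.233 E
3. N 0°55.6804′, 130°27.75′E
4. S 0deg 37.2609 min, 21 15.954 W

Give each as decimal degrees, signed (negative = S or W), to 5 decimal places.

Point 1:
  φ: 30 + 2.95/60 = 30.049167
  N ⇒ keep positive
  Lon: 150 + 57.04/60 = 150.950667
  E → positive
Point 2:
  φ: 12.09′ = 0.201500°; total 55.201500
  hemisphere S, so the sign is −
  Longitude: 15.233′ = 0.253883°; total 134.253883
  E ⇒ keep positive
Point 3:
  Lat: 55.6804′ = 0.928007°; total 0.928007
  N → positive
  λ: 130 + 27.75/60 = 130.462500
  E ⇒ keep positive
Point 4:
  Lat: 37.2609′ = 0.621015°; total 0.621015
  hemisphere S, so the sign is −
  Longitude: 15.954′ = 0.265900°; total 21.265900
  W ⇒ negate

1. 30.04917, 150.95067
2. -55.20150, 134.25388
3. 0.92801, 130.46250
4. -0.62102, -21.26590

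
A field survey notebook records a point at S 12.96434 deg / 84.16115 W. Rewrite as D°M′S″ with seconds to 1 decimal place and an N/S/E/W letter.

12°57′51.6″ S, 84°09′40.1″ W

Lat: 0.964340° → 57.86040′; 0.86040 × 60 = 51.624″
Lon: whole degrees 84; 9.66900′ → 9′ and 40.140″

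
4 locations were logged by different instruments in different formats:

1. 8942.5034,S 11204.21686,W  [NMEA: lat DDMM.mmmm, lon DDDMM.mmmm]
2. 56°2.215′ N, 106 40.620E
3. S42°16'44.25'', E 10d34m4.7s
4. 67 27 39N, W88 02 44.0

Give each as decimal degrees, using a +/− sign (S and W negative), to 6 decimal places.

Point 1:
  φ: split at 2 digits → 89° and 42.5034′; 89 + 42.5034/60 = 89.7083900
  S ⇒ negate
  λ: split at 3 digits → 112° and 4.21686′; 112 + 4.21686/60 = 112.0702810
  hemisphere W, so the sign is −
Point 2:
  φ: 56 + 2.215/60 = 56.0369167
  N ⇒ keep positive
  Longitude: 106 + 40.62/60 = 106.6770000
  E → positive
Point 3:
  φ: 42 + 16/60 + 44.25/3600 = 42.2789583
  S → negative
  Longitude: 10° + 34/60 + 4.7/3600 = 10 + 0.566667 + 0.001306 = 10.5679722
  E → positive
Point 4:
  Latitude: 67 + 27/60 + 39/3600 = 67.4608333
  N ⇒ keep positive
  Longitude: 2′ + 44″ = 2.73333′; 88 + 2.73333/60 = 88.0455556
  W ⇒ negate

1. -89.708390, -112.070281
2. 56.036917, 106.677000
3. -42.278958, 10.567972
4. 67.460833, -88.045556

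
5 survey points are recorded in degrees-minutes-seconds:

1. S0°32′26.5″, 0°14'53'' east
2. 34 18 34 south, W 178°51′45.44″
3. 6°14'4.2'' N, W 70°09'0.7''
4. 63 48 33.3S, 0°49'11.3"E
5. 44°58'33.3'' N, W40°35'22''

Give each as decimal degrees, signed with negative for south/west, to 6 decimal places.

Point 1:
  Lat: 0° + 32/60 + 26.5/3600 = 0 + 0.533333 + 0.007361 = 0.5406944
  hemisphere S, so the sign is −
  Longitude: 14′ + 53″ = 14.88333′; 0 + 14.88333/60 = 0.2480556
  E → positive
Point 2:
  Latitude: 34° + 18/60 + 34/3600 = 34 + 0.300000 + 0.009444 = 34.3094444
  hemisphere S, so the sign is −
  Lon: 51′ + 45.44″ = 51.75733′; 178 + 51.75733/60 = 178.8626222
  hemisphere W, so the sign is −
Point 3:
  Lat: 6° + 14/60 + 4.2/3600 = 6 + 0.233333 + 0.001167 = 6.2345000
  N → positive
  Longitude: 9′ + 0.7″ = 9.01167′; 70 + 9.01167/60 = 70.1501944
  W ⇒ negate
Point 4:
  Lat: 63 + 48/60 + 33.3/3600 = 63.8092500
  hemisphere S, so the sign is −
  Lon: 0 + 49/60 + 11.3/3600 = 0.8198056
  E → positive
Point 5:
  φ: 58′ + 33.3″ = 58.55500′; 44 + 58.55500/60 = 44.9759167
  N ⇒ keep positive
  Lon: 40 + 35/60 + 22/3600 = 40.5894444
  W → negative

1. -0.540694, 0.248056
2. -34.309444, -178.862622
3. 6.234500, -70.150194
4. -63.809250, 0.819806
5. 44.975917, -40.589444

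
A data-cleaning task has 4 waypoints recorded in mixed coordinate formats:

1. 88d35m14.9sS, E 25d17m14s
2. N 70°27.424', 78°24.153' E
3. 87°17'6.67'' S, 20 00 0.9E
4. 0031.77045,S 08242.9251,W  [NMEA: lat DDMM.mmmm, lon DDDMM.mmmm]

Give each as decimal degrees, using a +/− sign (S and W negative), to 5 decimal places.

1. -88.58747, 25.28722
2. 70.45707, 78.40255
3. -87.28519, 20.00025
4. -0.52951, -82.71542

Point 1:
  Lat: 88 + 35/60 + 14.9/3600 = 88.587472
  S → negative
  Longitude: 17′ + 14″ = 17.23333′; 25 + 17.23333/60 = 25.287222
  E → positive
Point 2:
  Latitude: 70 + 27.424/60 = 70.457067
  N ⇒ keep positive
  λ: 24.153′ = 0.402550°; total 78.402550
  E ⇒ keep positive
Point 3:
  Latitude: 87 + 17/60 + 6.67/3600 = 87.285186
  S → negative
  λ: 20° + 0/60 + 0.9/3600 = 20 + 0.000000 + 0.000250 = 20.000250
  E → positive
Point 4:
  Latitude: split at 2 digits → 00° and 31.77045′; 0 + 31.77045/60 = 0.529508
  S → negative
  λ: split at 3 digits → 082° and 42.9251′; 82 + 42.9251/60 = 82.715418
  W → negative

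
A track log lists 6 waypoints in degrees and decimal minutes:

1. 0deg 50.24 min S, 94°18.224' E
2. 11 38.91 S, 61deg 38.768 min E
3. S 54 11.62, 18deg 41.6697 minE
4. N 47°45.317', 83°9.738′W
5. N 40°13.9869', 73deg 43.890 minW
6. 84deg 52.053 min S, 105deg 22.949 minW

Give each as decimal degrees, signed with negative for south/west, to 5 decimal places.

Point 1:
  Latitude: 0 + 50.24/60 = 0.837333
  S → negative
  Lon: 94 + 18.224/60 = 94.303733
  E → positive
Point 2:
  Latitude: 38.91′ = 0.648500°; total 11.648500
  S ⇒ negate
  λ: 61 + 38.768/60 = 61.646133
  E ⇒ keep positive
Point 3:
  φ: 54 + 11.62/60 = 54.193667
  hemisphere S, so the sign is −
  Longitude: 41.6697′ = 0.694495°; total 18.694495
  E ⇒ keep positive
Point 4:
  Latitude: 45.317′ = 0.755283°; total 47.755283
  N ⇒ keep positive
  λ: 83 + 9.738/60 = 83.162300
  hemisphere W, so the sign is −
Point 5:
  Lat: 40 + 13.9869/60 = 40.233115
  N ⇒ keep positive
  Longitude: 73 + 43.89/60 = 73.731500
  hemisphere W, so the sign is −
Point 6:
  Latitude: 84 + 52.053/60 = 84.867550
  S → negative
  λ: 105 + 22.949/60 = 105.382483
  W → negative

1. -0.83733, 94.30373
2. -11.64850, 61.64613
3. -54.19367, 18.69450
4. 47.75528, -83.16230
5. 40.23312, -73.73150
6. -84.86755, -105.38248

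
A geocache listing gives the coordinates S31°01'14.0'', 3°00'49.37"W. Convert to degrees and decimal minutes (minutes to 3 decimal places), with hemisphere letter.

31° 1.233′ S, 3° 0.823′ W

Latitude: 1 + 14/60 = 1.23333′
Longitude: seconds/60 = 0.82283; minutes = 0 + 0.82283 = 0.82283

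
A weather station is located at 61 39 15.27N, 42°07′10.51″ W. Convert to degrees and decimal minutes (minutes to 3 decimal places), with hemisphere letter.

Latitude: 39 + 15.27/60 = 39.25450′
λ: seconds/60 = 0.17517; minutes = 7 + 0.17517 = 7.17517

61° 39.255′ N, 42° 7.175′ W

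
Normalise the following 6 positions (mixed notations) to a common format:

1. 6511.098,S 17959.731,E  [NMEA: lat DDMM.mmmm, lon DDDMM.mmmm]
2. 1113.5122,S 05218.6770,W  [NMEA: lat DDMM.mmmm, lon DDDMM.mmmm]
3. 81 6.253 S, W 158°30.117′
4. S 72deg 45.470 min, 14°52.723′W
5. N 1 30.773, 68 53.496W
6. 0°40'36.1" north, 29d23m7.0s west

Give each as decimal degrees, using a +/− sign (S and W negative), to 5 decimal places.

1. -65.18497, 179.99552
2. -11.22520, -52.31128
3. -81.10422, -158.50195
4. -72.75783, -14.87872
5. 1.51288, -68.89160
6. 0.67669, -29.38528

Point 1:
  Lat: degrees = first 2 digits = 65, minutes = 11.098; 65 + 11.098/60 = 65.184967
  S → negative
  λ: split at 3 digits → 179° and 59.731′; 179 + 59.731/60 = 179.995517
  E ⇒ keep positive
Point 2:
  Latitude: degrees = first 2 digits = 11, minutes = 13.5122; 11 + 13.5122/60 = 11.225203
  S → negative
  λ: split at 3 digits → 052° and 18.677′; 52 + 18.677/60 = 52.311283
  W ⇒ negate
Point 3:
  φ: 81 + 6.253/60 = 81.104217
  S ⇒ negate
  λ: 158 + 30.117/60 = 158.501950
  W ⇒ negate
Point 4:
  Lat: 72 + 45.47/60 = 72.757833
  S → negative
  Longitude: 52.723′ = 0.878717°; total 14.878717
  W ⇒ negate
Point 5:
  φ: 1 + 30.773/60 = 1.512883
  N ⇒ keep positive
  Lon: 68 + 53.496/60 = 68.891600
  W ⇒ negate
Point 6:
  Latitude: 40′ + 36.1″ = 40.60167′; 0 + 40.60167/60 = 0.676694
  N ⇒ keep positive
  λ: 23′ + 7″ = 23.11667′; 29 + 23.11667/60 = 29.385278
  W ⇒ negate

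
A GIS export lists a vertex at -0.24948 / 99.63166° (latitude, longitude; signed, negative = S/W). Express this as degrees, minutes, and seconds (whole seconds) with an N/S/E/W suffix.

0°14′58″ S, 99°37′54″ E

Latitude is negative → S; |value| = 0.249480
φ: 0.249480 × 60 = 14.96880′ → 14′, remainder × 60 = 58.13″
Longitude: 0.631660° → 37.89960′; 0.89960 × 60 = 53.98″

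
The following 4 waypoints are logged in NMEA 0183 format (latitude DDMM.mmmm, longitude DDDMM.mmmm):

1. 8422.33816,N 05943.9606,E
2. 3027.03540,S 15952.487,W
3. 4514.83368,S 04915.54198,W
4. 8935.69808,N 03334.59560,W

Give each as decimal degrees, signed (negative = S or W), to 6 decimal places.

Point 1:
  Latitude: split at 2 digits → 84° and 22.33816′; 84 + 22.33816/60 = 84.3723027
  N ⇒ keep positive
  Lon: split at 3 digits → 059° and 43.9606′; 59 + 43.9606/60 = 59.7326767
  E ⇒ keep positive
Point 2:
  Lat: degrees = first 2 digits = 30, minutes = 27.0354; 30 + 27.0354/60 = 30.4505900
  hemisphere S, so the sign is −
  Longitude: split at 3 digits → 159° and 52.487′; 159 + 52.487/60 = 159.8747833
  hemisphere W, so the sign is −
Point 3:
  φ: split at 2 digits → 45° and 14.83368′; 45 + 14.83368/60 = 45.2472280
  S → negative
  Longitude: split at 3 digits → 049° and 15.54198′; 49 + 15.54198/60 = 49.2590330
  W → negative
Point 4:
  φ: split at 2 digits → 89° and 35.69808′; 89 + 35.69808/60 = 89.5949680
  N → positive
  λ: degrees = first 3 digits = 33, minutes = 34.5956; 33 + 34.5956/60 = 33.5765933
  hemisphere W, so the sign is −

1. 84.372303, 59.732677
2. -30.450590, -159.874783
3. -45.247228, -49.259033
4. 89.594968, -33.576593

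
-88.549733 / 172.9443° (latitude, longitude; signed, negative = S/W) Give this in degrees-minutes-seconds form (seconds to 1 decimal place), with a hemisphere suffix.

Latitude is negative → S; |value| = 88.549733
Latitude: 0.549733 × 60 = 32.98398′ → 32′, remainder × 60 = 59.039″
λ: whole degrees 172; 56.65800′ → 56′ and 39.480″

88°32′59.0″ S, 172°56′39.5″ E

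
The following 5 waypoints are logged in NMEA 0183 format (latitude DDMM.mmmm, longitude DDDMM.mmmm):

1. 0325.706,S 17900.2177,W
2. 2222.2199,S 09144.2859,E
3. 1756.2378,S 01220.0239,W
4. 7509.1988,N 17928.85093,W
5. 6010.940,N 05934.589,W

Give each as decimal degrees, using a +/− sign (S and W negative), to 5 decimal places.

Point 1:
  Latitude: split at 2 digits → 03° and 25.706′; 3 + 25.706/60 = 3.428433
  hemisphere S, so the sign is −
  λ: degrees = first 3 digits = 179, minutes = 0.2177; 179 + 0.2177/60 = 179.003628
  hemisphere W, so the sign is −
Point 2:
  Latitude: degrees = first 2 digits = 22, minutes = 22.2199; 22 + 22.2199/60 = 22.370332
  hemisphere S, so the sign is −
  λ: degrees = first 3 digits = 91, minutes = 44.2859; 91 + 44.2859/60 = 91.738098
  E ⇒ keep positive
Point 3:
  Lat: degrees = first 2 digits = 17, minutes = 56.2378; 17 + 56.2378/60 = 17.937297
  hemisphere S, so the sign is −
  λ: split at 3 digits → 012° and 20.0239′; 12 + 20.0239/60 = 12.333732
  W → negative
Point 4:
  φ: split at 2 digits → 75° and 9.1988′; 75 + 9.1988/60 = 75.153313
  N → positive
  λ: degrees = first 3 digits = 179, minutes = 28.85093; 179 + 28.85093/60 = 179.480849
  W → negative
Point 5:
  φ: split at 2 digits → 60° and 10.94′; 60 + 10.94/60 = 60.182333
  N ⇒ keep positive
  Longitude: degrees = first 3 digits = 59, minutes = 34.589; 59 + 34.589/60 = 59.576483
  hemisphere W, so the sign is −

1. -3.42843, -179.00363
2. -22.37033, 91.73810
3. -17.93730, -12.33373
4. 75.15331, -179.48085
5. 60.18233, -59.57648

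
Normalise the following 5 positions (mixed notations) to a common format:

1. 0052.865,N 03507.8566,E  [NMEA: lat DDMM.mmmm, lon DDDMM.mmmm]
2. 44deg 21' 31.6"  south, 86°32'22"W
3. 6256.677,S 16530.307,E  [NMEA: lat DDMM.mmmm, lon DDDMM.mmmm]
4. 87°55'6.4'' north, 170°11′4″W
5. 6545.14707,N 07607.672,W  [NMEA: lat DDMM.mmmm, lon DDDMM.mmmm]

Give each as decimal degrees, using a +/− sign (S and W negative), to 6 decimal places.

1. 0.881083, 35.130943
2. -44.358778, -86.539444
3. -62.944617, 165.505117
4. 87.918444, -170.184444
5. 65.752451, -76.127867

Point 1:
  φ: degrees = first 2 digits = 0, minutes = 52.865; 0 + 52.865/60 = 0.8810833
  N ⇒ keep positive
  Longitude: degrees = first 3 digits = 35, minutes = 7.8566; 35 + 7.8566/60 = 35.1309433
  E ⇒ keep positive
Point 2:
  Lat: 21′ + 31.6″ = 21.52667′; 44 + 21.52667/60 = 44.3587778
  S → negative
  Longitude: 32′ + 22″ = 32.36667′; 86 + 32.36667/60 = 86.5394444
  hemisphere W, so the sign is −
Point 3:
  φ: split at 2 digits → 62° and 56.677′; 62 + 56.677/60 = 62.9446167
  S ⇒ negate
  Lon: split at 3 digits → 165° and 30.307′; 165 + 30.307/60 = 165.5051167
  E → positive
Point 4:
  φ: 87° + 55/60 + 6.4/3600 = 87 + 0.916667 + 0.001778 = 87.9184444
  N → positive
  Longitude: 11′ + 4″ = 11.06667′; 170 + 11.06667/60 = 170.1844444
  W → negative
Point 5:
  Latitude: split at 2 digits → 65° and 45.14707′; 65 + 45.14707/60 = 65.7524512
  N → positive
  Lon: split at 3 digits → 076° and 7.672′; 76 + 7.672/60 = 76.1278667
  W ⇒ negate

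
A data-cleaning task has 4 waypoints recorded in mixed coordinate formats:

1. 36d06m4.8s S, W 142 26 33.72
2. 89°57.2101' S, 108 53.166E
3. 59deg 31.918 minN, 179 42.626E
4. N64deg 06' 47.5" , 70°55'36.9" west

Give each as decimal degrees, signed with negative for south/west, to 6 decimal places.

Point 1:
  Latitude: 36 + 6/60 + 4.8/3600 = 36.1013333
  S → negative
  Lon: 26′ + 33.72″ = 26.56200′; 142 + 26.56200/60 = 142.4427000
  W → negative
Point 2:
  Lat: 89 + 57.2101/60 = 89.9535017
  S ⇒ negate
  Lon: 53.166′ = 0.886100°; total 108.8861000
  E ⇒ keep positive
Point 3:
  Lat: 59 + 31.918/60 = 59.5319667
  N → positive
  Longitude: 179 + 42.626/60 = 179.7104333
  E → positive
Point 4:
  φ: 64 + 6/60 + 47.5/3600 = 64.1131944
  N ⇒ keep positive
  Longitude: 70° + 55/60 + 36.9/3600 = 70 + 0.916667 + 0.010250 = 70.9269167
  W ⇒ negate

1. -36.101333, -142.442700
2. -89.953502, 108.886100
3. 59.531967, 179.710433
4. 64.113194, -70.926917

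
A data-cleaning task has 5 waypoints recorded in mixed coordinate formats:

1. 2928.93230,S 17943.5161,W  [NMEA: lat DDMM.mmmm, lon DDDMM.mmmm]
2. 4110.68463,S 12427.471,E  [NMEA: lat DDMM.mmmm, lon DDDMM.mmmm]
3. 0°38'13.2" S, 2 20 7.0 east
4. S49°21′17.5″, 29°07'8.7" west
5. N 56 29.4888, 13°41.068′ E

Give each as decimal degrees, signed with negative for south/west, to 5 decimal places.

Point 1:
  Lat: split at 2 digits → 29° and 28.9323′; 29 + 28.9323/60 = 29.482205
  S → negative
  λ: degrees = first 3 digits = 179, minutes = 43.5161; 179 + 43.5161/60 = 179.725268
  W → negative
Point 2:
  φ: degrees = first 2 digits = 41, minutes = 10.68463; 41 + 10.68463/60 = 41.178077
  S → negative
  Longitude: degrees = first 3 digits = 124, minutes = 27.471; 124 + 27.471/60 = 124.457850
  E ⇒ keep positive
Point 3:
  φ: 0 + 38/60 + 13.2/3600 = 0.637000
  S ⇒ negate
  λ: 2° + 20/60 + 7/3600 = 2 + 0.333333 + 0.001944 = 2.335278
  E ⇒ keep positive
Point 4:
  Lat: 49° + 21/60 + 17.5/3600 = 49 + 0.350000 + 0.004861 = 49.354861
  hemisphere S, so the sign is −
  λ: 29 + 7/60 + 8.7/3600 = 29.119083
  W → negative
Point 5:
  φ: 29.4888′ = 0.491480°; total 56.491480
  N ⇒ keep positive
  Longitude: 13 + 41.068/60 = 13.684467
  E ⇒ keep positive

1. -29.48221, -179.72527
2. -41.17808, 124.45785
3. -0.63700, 2.33528
4. -49.35486, -29.11908
5. 56.49148, 13.68447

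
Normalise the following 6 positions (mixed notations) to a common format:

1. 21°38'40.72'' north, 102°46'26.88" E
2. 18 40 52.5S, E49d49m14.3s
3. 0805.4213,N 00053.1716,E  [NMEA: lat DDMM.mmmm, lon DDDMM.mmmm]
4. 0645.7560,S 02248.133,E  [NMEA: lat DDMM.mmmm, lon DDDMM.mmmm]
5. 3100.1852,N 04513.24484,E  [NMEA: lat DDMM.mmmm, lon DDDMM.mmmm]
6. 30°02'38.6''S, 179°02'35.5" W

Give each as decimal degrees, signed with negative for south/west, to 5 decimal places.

1. 21.64464, 102.77413
2. -18.68125, 49.82064
3. 8.09036, 0.88619
4. -6.76260, 22.80222
5. 31.00309, 45.22075
6. -30.04406, -179.04319

Point 1:
  Lat: 21 + 38/60 + 40.72/3600 = 21.644644
  N → positive
  Longitude: 46′ + 26.88″ = 46.44800′; 102 + 46.44800/60 = 102.774133
  E → positive
Point 2:
  Lat: 40′ + 52.5″ = 40.87500′; 18 + 40.87500/60 = 18.681250
  S ⇒ negate
  Lon: 49′ + 14.3″ = 49.23833′; 49 + 49.23833/60 = 49.820639
  E → positive
Point 3:
  Lat: split at 2 digits → 08° and 5.4213′; 8 + 5.4213/60 = 8.090355
  N ⇒ keep positive
  Longitude: degrees = first 3 digits = 0, minutes = 53.1716; 0 + 53.1716/60 = 0.886193
  E ⇒ keep positive
Point 4:
  Lat: degrees = first 2 digits = 6, minutes = 45.756; 6 + 45.756/60 = 6.762600
  hemisphere S, so the sign is −
  Longitude: split at 3 digits → 022° and 48.133′; 22 + 48.133/60 = 22.802217
  E → positive
Point 5:
  Lat: degrees = first 2 digits = 31, minutes = 0.1852; 31 + 0.1852/60 = 31.003087
  N → positive
  Lon: degrees = first 3 digits = 45, minutes = 13.24484; 45 + 13.24484/60 = 45.220747
  E → positive
Point 6:
  Latitude: 30° + 2/60 + 38.6/3600 = 30 + 0.033333 + 0.010722 = 30.044056
  hemisphere S, so the sign is −
  λ: 2′ + 35.5″ = 2.59167′; 179 + 2.59167/60 = 179.043194
  W ⇒ negate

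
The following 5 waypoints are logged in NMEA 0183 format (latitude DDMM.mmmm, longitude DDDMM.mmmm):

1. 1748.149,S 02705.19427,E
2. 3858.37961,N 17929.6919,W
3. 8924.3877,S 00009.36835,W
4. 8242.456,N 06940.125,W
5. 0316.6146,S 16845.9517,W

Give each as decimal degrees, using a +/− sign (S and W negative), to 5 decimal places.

1. -17.80248, 27.08657
2. 38.97299, -179.49487
3. -89.40646, -0.15614
4. 82.70760, -69.66875
5. -3.27691, -168.76586

Point 1:
  φ: split at 2 digits → 17° and 48.149′; 17 + 48.149/60 = 17.802483
  S ⇒ negate
  Longitude: split at 3 digits → 027° and 5.19427′; 27 + 5.19427/60 = 27.086571
  E ⇒ keep positive
Point 2:
  φ: split at 2 digits → 38° and 58.37961′; 38 + 58.37961/60 = 38.972994
  N → positive
  Lon: degrees = first 3 digits = 179, minutes = 29.6919; 179 + 29.6919/60 = 179.494865
  W → negative
Point 3:
  Latitude: split at 2 digits → 89° and 24.3877′; 89 + 24.3877/60 = 89.406462
  hemisphere S, so the sign is −
  Lon: degrees = first 3 digits = 0, minutes = 9.36835; 0 + 9.36835/60 = 0.156139
  hemisphere W, so the sign is −
Point 4:
  φ: split at 2 digits → 82° and 42.456′; 82 + 42.456/60 = 82.707600
  N ⇒ keep positive
  λ: split at 3 digits → 069° and 40.125′; 69 + 40.125/60 = 69.668750
  hemisphere W, so the sign is −
Point 5:
  Lat: split at 2 digits → 03° and 16.6146′; 3 + 16.6146/60 = 3.276910
  hemisphere S, so the sign is −
  λ: degrees = first 3 digits = 168, minutes = 45.9517; 168 + 45.9517/60 = 168.765862
  W → negative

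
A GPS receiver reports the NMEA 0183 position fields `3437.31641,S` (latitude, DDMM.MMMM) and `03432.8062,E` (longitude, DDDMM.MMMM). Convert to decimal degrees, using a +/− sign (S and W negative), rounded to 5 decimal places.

φ: degrees = first 2 digits = 34, minutes = 37.31641; 34 + 37.31641/60 = 34.621940
S ⇒ negate
λ: degrees = first 3 digits = 34, minutes = 32.8062; 34 + 32.8062/60 = 34.546770
E ⇒ keep positive

-34.62194, 34.54677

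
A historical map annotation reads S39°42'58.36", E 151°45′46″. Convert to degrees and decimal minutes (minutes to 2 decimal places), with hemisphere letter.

Latitude: seconds/60 = 0.97267; minutes = 42 + 0.97267 = 42.9727
λ: seconds/60 = 0.76667; minutes = 45 + 0.76667 = 45.7667

39° 42.97′ S, 151° 45.77′ E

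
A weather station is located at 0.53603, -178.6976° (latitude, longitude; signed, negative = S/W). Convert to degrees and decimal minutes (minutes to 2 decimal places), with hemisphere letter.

Lat: fractional part 0.536030 → 32.1618 minutes
Longitude is negative → W; |value| = 178.697600
Longitude: minutes = (178.697600 − 178) × 60 = 41.8560

0° 32.16′ N, 178° 41.86′ W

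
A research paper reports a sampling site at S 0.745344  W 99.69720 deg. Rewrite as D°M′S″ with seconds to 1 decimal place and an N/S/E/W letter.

Latitude: 0.745344 × 60 = 44.72064′ → 44′, remainder × 60 = 43.238″
Longitude: 0.697200 × 60 = 41.83200′ → 41′, remainder × 60 = 49.920″

0°44′43.2″ S, 99°41′49.9″ W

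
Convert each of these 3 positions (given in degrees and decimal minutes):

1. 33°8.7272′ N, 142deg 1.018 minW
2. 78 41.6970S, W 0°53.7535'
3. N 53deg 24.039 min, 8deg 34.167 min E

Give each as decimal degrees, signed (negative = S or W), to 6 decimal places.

1. 33.145453, -142.016967
2. -78.694950, -0.895892
3. 53.400650, 8.569450

Point 1:
  Lat: 8.7272′ = 0.145453°; total 33.1454533
  N ⇒ keep positive
  Lon: 1.018′ = 0.016967°; total 142.0169667
  W → negative
Point 2:
  Lat: 78 + 41.697/60 = 78.6949500
  S → negative
  λ: 53.7535′ = 0.895892°; total 0.8958917
  W → negative
Point 3:
  Latitude: 24.039′ = 0.400650°; total 53.4006500
  N ⇒ keep positive
  λ: 8 + 34.167/60 = 8.5694500
  E ⇒ keep positive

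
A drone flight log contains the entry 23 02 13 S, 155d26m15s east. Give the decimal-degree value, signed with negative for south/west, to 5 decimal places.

-23.03694, 155.43750

φ: 23 + 2/60 + 13/3600 = 23.036944
S ⇒ negate
λ: 155 + 26/60 + 15/3600 = 155.437500
E ⇒ keep positive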